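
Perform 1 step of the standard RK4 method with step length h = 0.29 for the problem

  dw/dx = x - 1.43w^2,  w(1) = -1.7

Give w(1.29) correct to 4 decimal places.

RK4: k1 = f(x_n, w_n); k2 = f(x_n + h/2, w_n + (h/2)·k1); k3 = f(x_n + h/2, w_n + (h/2)·k2); k4 = f(x_n + h, w_n + h·k3); w_{n+1} = w_n + (h/6)·(k1 + 2k2 + 2k3 + k4).
x=1.000000, w=-1.700000:
  k1 = f(1.000000, -1.700000) = -3.132700
  k2 = f(1.145000, -2.154241) = -5.491282
  k3 = f(1.145000, -2.496236) = -7.765607
  k4 = f(1.290000, -3.952026) = -21.044468
  w ← -1.700000 + (0.29/6)·(k1 + 2k2 + 2k3 + k4) = -4.150062
w(1.29) ≈ -4.1501

-4.1501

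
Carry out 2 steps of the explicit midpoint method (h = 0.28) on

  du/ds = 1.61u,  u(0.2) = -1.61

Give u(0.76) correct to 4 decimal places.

Midpoint: k1 = f(s_n, u_n); k2 = f(s_n + h/2, u_n + (h/2)·k1); u_{n+1} = u_n + h·k2.
s=0.200000, u=-1.610000:
  k1 = f(0.200000, -1.610000) = -2.592100
  k2 = f(0.340000, -1.972894) = -3.176359
  u ← -1.610000 + 0.28·(-3.176359) = -2.499381
s=0.480000, u=-2.499381:
  k1 = f(0.480000, -2.499381) = -4.024003
  k2 = f(0.620000, -3.062741) = -4.931013
  u ← -2.499381 + 0.28·(-4.931013) = -3.880064
u(0.76) ≈ -3.8801

-3.8801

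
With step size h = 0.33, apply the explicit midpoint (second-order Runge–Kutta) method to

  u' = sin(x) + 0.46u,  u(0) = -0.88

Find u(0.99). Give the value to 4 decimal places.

-0.8625

Midpoint: k1 = f(x_n, u_n); k2 = f(x_n + h/2, u_n + (h/2)·k1); u_{n+1} = u_n + h·k2.
x=0.000000, u=-0.880000:
  k1 = f(0.000000, -0.880000) = -0.404800
  k2 = f(0.165000, -0.946792) = -0.271272
  u ← -0.880000 + 0.33·(-0.271272) = -0.969520
x=0.330000, u=-0.969520:
  k1 = f(0.330000, -0.969520) = -0.121936
  k2 = f(0.495000, -0.989639) = 0.019798
  u ← -0.969520 + 0.33·0.019798 = -0.962987
x=0.660000, u=-0.962987:
  k1 = f(0.660000, -0.962987) = 0.170143
  k2 = f(0.825000, -0.934913) = 0.304488
  u ← -0.962987 + 0.33·0.304488 = -0.862506
u(0.99) ≈ -0.8625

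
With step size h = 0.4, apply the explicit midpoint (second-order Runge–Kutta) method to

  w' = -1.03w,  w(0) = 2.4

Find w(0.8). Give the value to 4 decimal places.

Midpoint: k1 = f(x_n, w_n); k2 = f(x_n + h/2, w_n + (h/2)·k1); w_{n+1} = w_n + h·k2.
x=0.000000, w=2.400000:
  k1 = f(0.000000, 2.400000) = -2.472000
  k2 = f(0.200000, 1.905600) = -1.962768
  w ← 2.400000 + 0.4·(-1.962768) = 1.614893
x=0.400000, w=1.614893:
  k1 = f(0.400000, 1.614893) = -1.663340
  k2 = f(0.600000, 1.282225) = -1.320692
  w ← 1.614893 + 0.4·(-1.320692) = 1.086616
w(0.8) ≈ 1.0866

1.0866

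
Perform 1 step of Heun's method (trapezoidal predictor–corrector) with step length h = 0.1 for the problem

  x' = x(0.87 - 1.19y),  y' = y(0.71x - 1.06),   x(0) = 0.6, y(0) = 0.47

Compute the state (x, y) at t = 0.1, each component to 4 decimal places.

Heun on (x,y): k1 = f(t_n, state_n); k2 = f(t_n + h, state_n + h·k1); state_{n+1} = state_n + (h/2)·(k1 + k2).
0.000000: (0.600000, 0.470000)
  k1 = (0.186420, -0.297980)
  predictor → (0.618642, 0.440202)
  k2 = (0.214149, -0.273262)
  → (0.620028, 0.441438)
(x(0.1), y(0.1)) ≈ (0.6200, 0.4414)

0.6200, 0.4414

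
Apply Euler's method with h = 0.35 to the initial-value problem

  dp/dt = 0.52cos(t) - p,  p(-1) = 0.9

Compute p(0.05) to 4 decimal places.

Euler: p_{n+1} = p_n + h·f(t_n, p_n).
t=-1.000000, p=0.900000: f=-0.619043 → p ← 0.900000 + 0.35·(-0.619043) = 0.683335
t=-0.650000, p=0.683335: f=-0.269371 → p ← 0.683335 + 0.35·(-0.269371) = 0.589055
t=-0.300000, p=0.589055: f=-0.092280 → p ← 0.589055 + 0.35·(-0.092280) = 0.556757
p(0.05) ≈ 0.5568

0.5568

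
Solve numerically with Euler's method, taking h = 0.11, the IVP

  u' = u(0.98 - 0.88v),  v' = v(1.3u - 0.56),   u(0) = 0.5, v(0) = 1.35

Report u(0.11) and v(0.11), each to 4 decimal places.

0.4886, 1.3634

Euler on (u,v): u_{n+1} = u_n + h·u', v_{n+1} = v_n + h·v'.
0.000000: (0.500000, 1.350000); f=(-0.104000, 0.121500) → (0.488560, 1.363365)
(u(0.11), v(0.11)) ≈ (0.4886, 1.3634)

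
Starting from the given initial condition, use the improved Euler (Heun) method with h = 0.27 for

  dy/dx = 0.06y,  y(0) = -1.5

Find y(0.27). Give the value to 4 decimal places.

Heun: k1 = f(x_n, y_n); k2 = f(x_n + h, y_n + h·k1); y_{n+1} = y_n + (h/2)·(k1 + k2).
x=0.000000, y=-1.500000:
  k1 = f(0.000000, -1.500000) = -0.090000
  k2 = f(0.270000, -1.524300) = -0.091458
  y ← -1.500000 + (0.27/2)·(-0.090000 + (-0.091458)) = -1.524497
y(0.27) ≈ -1.5245

-1.5245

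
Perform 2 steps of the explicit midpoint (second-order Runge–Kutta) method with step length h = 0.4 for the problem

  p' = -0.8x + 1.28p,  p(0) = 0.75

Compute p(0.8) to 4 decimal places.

1.6948

Midpoint: k1 = f(x_n, p_n); k2 = f(x_n + h/2, p_n + (h/2)·k1); p_{n+1} = p_n + h·k2.
x=0.000000, p=0.750000:
  k1 = f(0.000000, 0.750000) = 0.960000
  k2 = f(0.200000, 0.942000) = 1.045760
  p ← 0.750000 + 0.4·1.045760 = 1.168304
x=0.400000, p=1.168304:
  k1 = f(0.400000, 1.168304) = 1.175429
  k2 = f(0.600000, 1.403390) = 1.316339
  p ← 1.168304 + 0.4·1.316339 = 1.694840
p(0.8) ≈ 1.6948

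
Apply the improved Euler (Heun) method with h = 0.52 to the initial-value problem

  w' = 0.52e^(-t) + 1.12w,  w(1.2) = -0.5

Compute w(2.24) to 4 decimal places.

-1.3267

Heun: k1 = f(t_n, w_n); k2 = f(t_n + h, w_n + h·k1); w_{n+1} = w_n + (h/2)·(k1 + k2).
t=1.200000, w=-0.500000:
  k1 = f(1.200000, -0.500000) = -0.403379
  k2 = f(1.720000, -0.709757) = -0.701814
  w ← -0.500000 + (0.52/2)·(-0.403379 + (-0.701814)) = -0.787350
t=1.720000, w=-0.787350:
  k1 = f(1.720000, -0.787350) = -0.788718
  k2 = f(2.240000, -1.197483) = -1.285823
  w ← -0.787350 + (0.52/2)·(-0.788718 + (-1.285823)) = -1.326731
w(2.24) ≈ -1.3267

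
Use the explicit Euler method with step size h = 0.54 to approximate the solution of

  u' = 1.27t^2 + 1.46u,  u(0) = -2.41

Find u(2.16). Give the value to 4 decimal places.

-20.7833

Euler: u_{n+1} = u_n + h·f(t_n, u_n).
t=0.000000, u=-2.410000: f=-3.518600 → u ← -2.410000 + 0.54·(-3.518600) = -4.310044
t=0.540000, u=-4.310044: f=-5.922332 → u ← -4.310044 + 0.54·(-5.922332) = -7.508103
t=1.080000, u=-7.508103: f=-9.480503 → u ← -7.508103 + 0.54·(-9.480503) = -12.627575
t=1.620000, u=-12.627575: f=-15.103272 → u ← -12.627575 + 0.54·(-15.103272) = -20.783342
u(2.16) ≈ -20.7833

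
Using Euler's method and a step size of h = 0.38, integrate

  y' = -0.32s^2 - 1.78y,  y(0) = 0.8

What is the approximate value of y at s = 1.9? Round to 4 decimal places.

Euler: y_{n+1} = y_n + h·f(s_n, y_n).
s=0.000000, y=0.800000: f=-1.424000 → y ← 0.800000 + 0.38·(-1.424000) = 0.258880
s=0.380000, y=0.258880: f=-0.507014 → y ← 0.258880 + 0.38·(-0.507014) = 0.066215
s=0.760000, y=0.066215: f=-0.302694 → y ← 0.066215 + 0.38·(-0.302694) = -0.048809
s=1.140000, y=-0.048809: f=-0.328992 → y ← -0.048809 + 0.38·(-0.328992) = -0.173826
s=1.520000, y=-0.173826: f=-0.429918 → y ← -0.173826 + 0.38·(-0.429918) = -0.337195
y(1.9) ≈ -0.3372

-0.3372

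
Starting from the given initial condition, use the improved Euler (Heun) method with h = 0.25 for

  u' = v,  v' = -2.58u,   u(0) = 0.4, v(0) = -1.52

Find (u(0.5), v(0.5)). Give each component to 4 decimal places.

Heun on (u,v): k1 = f(x_n, state_n); k2 = f(x_n + h, state_n + h·k1); state_{n+1} = state_n + (h/2)·(k1 + k2).
0.000000: (0.400000, -1.520000)
  k1 = (-1.520000, -1.032000)
  predictor → (0.020000, -1.778000)
  k2 = (-1.778000, -0.051600)
  → (-0.012250, -1.655450)
0.250000: (-0.012250, -1.655450)
  k1 = (-1.655450, 0.031605)
  predictor → (-0.426113, -1.647549)
  k2 = (-1.647549, 1.099370)
  → (-0.425125, -1.514078)
(u(0.5), v(0.5)) ≈ (-0.4251, -1.5141)

-0.4251, -1.5141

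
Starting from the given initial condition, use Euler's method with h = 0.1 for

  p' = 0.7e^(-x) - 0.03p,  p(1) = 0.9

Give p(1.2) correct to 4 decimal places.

Euler: p_{n+1} = p_n + h·f(x_n, p_n).
x=1.000000, p=0.900000: f=0.230516 → p ← 0.900000 + 0.1·0.230516 = 0.923052
x=1.100000, p=0.923052: f=0.205318 → p ← 0.923052 + 0.1·0.205318 = 0.943583
p(1.2) ≈ 0.9436

0.9436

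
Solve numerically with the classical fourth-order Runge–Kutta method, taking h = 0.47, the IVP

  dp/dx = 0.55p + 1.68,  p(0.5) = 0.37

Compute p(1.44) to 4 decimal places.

RK4: k1 = f(x_n, p_n); k2 = f(x_n + h/2, p_n + (h/2)·k1); k3 = f(x_n + h/2, p_n + (h/2)·k2); k4 = f(x_n + h, p_n + h·k3); p_{n+1} = p_n + (h/6)·(k1 + 2k2 + 2k3 + k4).
x=0.500000, p=0.370000:
  k1 = f(0.500000, 0.370000) = 1.883500
  k2 = f(0.735000, 0.812623) = 2.126942
  k3 = f(0.735000, 0.869831) = 2.158407
  k4 = f(0.970000, 1.384451) = 2.441448
  p ← 0.370000 + (0.47/6)·(k1 + 2k2 + 2k3 + k4) = 1.380159
x=0.970000, p=1.380159:
  k1 = f(0.970000, 1.380159) = 2.439087
  k2 = f(1.205000, 1.953345) = 2.754340
  k3 = f(1.205000, 2.027429) = 2.795086
  k4 = f(1.440000, 2.693849) = 3.161617
  p ← 1.380159 + (0.47/6)·(k1 + 2k2 + 2k3 + k4) = 2.688291
p(1.44) ≈ 2.6883

2.6883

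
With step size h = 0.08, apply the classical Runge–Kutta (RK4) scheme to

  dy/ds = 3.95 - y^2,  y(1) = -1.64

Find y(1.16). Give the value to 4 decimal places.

-1.3785

RK4: k1 = f(s_n, y_n); k2 = f(s_n + h/2, y_n + (h/2)·k1); k3 = f(s_n + h/2, y_n + (h/2)·k2); k4 = f(s_n + h, y_n + h·k3); y_{n+1} = y_n + (h/6)·(k1 + 2k2 + 2k3 + k4).
s=1.000000, y=-1.640000:
  k1 = f(1.000000, -1.640000) = 1.260400
  k2 = f(1.040000, -1.589584) = 1.423223
  k3 = f(1.040000, -1.583071) = 1.443886
  k4 = f(1.080000, -1.524489) = 1.625933
  y ← -1.640000 + (0.08/6)·(k1 + 2k2 + 2k3 + k4) = -1.525059
s=1.080000, y=-1.525059:
  k1 = f(1.080000, -1.525059) = 1.624194
  k2 = f(1.120000, -1.460092) = 1.818133
  k3 = f(1.120000, -1.452334) = 1.840726
  k4 = f(1.160000, -1.377801) = 2.051664
  y ← -1.525059 + (0.08/6)·(k1 + 2k2 + 2k3 + k4) = -1.378478
y(1.16) ≈ -1.3785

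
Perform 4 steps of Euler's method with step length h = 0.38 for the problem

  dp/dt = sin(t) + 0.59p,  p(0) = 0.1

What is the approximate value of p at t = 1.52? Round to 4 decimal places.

1.1016

Euler: p_{n+1} = p_n + h·f(t_n, p_n).
t=0.000000, p=0.100000: f=0.059000 → p ← 0.100000 + 0.38·0.059000 = 0.122420
t=0.380000, p=0.122420: f=0.443148 → p ← 0.122420 + 0.38·0.443148 = 0.290816
t=0.760000, p=0.290816: f=0.860503 → p ← 0.290816 + 0.38·0.860503 = 0.617808
t=1.140000, p=0.617808: f=1.273140 → p ← 0.617808 + 0.38·1.273140 = 1.101601
p(1.52) ≈ 1.1016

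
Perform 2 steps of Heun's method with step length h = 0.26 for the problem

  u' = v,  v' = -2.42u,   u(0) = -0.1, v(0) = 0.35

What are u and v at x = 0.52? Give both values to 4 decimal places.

0.0992, 0.3534

Heun on (u,v): k1 = f(x_n, state_n); k2 = f(x_n + h, state_n + h·k1); state_{n+1} = state_n + (h/2)·(k1 + k2).
0.000000: (-0.100000, 0.350000)
  k1 = (0.350000, 0.242000)
  predictor → (-0.009000, 0.412920)
  k2 = (0.412920, 0.021780)
  → (-0.000820, 0.384291)
0.260000: (-0.000820, 0.384291)
  k1 = (0.384291, 0.001985)
  predictor → (0.099095, 0.384808)
  k2 = (0.384808, -0.239811)
  → (0.099162, 0.353374)
(u(0.52), v(0.52)) ≈ (0.0992, 0.3534)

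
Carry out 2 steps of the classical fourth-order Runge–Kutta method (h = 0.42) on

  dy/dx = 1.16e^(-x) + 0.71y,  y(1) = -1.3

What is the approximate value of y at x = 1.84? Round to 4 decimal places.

-2.0148

RK4: k1 = f(x_n, y_n); k2 = f(x_n + h/2, y_n + (h/2)·k1); k3 = f(x_n + h/2, y_n + (h/2)·k2); k4 = f(x_n + h, y_n + h·k3); y_{n+1} = y_n + (h/6)·(k1 + 2k2 + 2k3 + k4).
x=1.000000, y=-1.300000:
  k1 = f(1.000000, -1.300000) = -0.496260
  k2 = f(1.210000, -1.404215) = -0.651083
  k3 = f(1.210000, -1.436728) = -0.674168
  k4 = f(1.420000, -1.583150) = -0.843649
  y ← -1.300000 + (0.42/6)·(k1 + 2k2 + 2k3 + k4) = -1.579329
x=1.420000, y=-1.579329:
  k1 = f(1.420000, -1.579329) = -0.840935
  k2 = f(1.630000, -1.755925) = -1.019429
  k3 = f(1.630000, -1.793409) = -1.046042
  k4 = f(1.840000, -2.018666) = -1.249025
  y ← -1.579329 + (0.42/6)·(k1 + 2k2 + 2k3 + k4) = -2.014792
y(1.84) ≈ -2.0148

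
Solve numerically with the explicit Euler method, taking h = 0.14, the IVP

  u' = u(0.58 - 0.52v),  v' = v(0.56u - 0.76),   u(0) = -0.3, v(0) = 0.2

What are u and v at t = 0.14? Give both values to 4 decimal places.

Euler on (u,v): u_{n+1} = u_n + h·u', v_{n+1} = v_n + h·v'.
0.000000: (-0.300000, 0.200000); f=(-0.142800, -0.185600) → (-0.319992, 0.174016)
(u(0.14), v(0.14)) ≈ (-0.3200, 0.1740)

-0.3200, 0.1740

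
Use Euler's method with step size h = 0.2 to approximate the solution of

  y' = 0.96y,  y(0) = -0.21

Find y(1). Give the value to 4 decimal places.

Euler: y_{n+1} = y_n + h·f(t_n, y_n).
t=0.000000, y=-0.210000: f=-0.201600 → y ← -0.210000 + 0.2·(-0.201600) = -0.250320
t=0.200000, y=-0.250320: f=-0.240307 → y ← -0.250320 + 0.2·(-0.240307) = -0.298381
t=0.400000, y=-0.298381: f=-0.286446 → y ← -0.298381 + 0.2·(-0.286446) = -0.355671
t=0.600000, y=-0.355671: f=-0.341444 → y ← -0.355671 + 0.2·(-0.341444) = -0.423959
t=0.800000, y=-0.423959: f=-0.407001 → y ← -0.423959 + 0.2·(-0.407001) = -0.505360
y(1) ≈ -0.5054

-0.5054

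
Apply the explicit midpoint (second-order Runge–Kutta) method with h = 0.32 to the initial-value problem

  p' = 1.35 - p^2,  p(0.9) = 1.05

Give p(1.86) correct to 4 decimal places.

Midpoint: k1 = f(s_n, p_n); k2 = f(s_n + h/2, p_n + (h/2)·k1); p_{n+1} = p_n + h·k2.
s=0.900000, p=1.050000:
  k1 = f(0.900000, 1.050000) = 0.247500
  k2 = f(1.060000, 1.089600) = 0.162772
  p ← 1.050000 + 0.32·0.162772 = 1.102087
s=1.220000, p=1.102087:
  k1 = f(1.220000, 1.102087) = 0.135404
  k2 = f(1.380000, 1.123752) = 0.087182
  p ← 1.102087 + 0.32·0.087182 = 1.129985
s=1.540000, p=1.129985:
  k1 = f(1.540000, 1.129985) = 0.073133
  k2 = f(1.700000, 1.141687) = 0.046552
  p ← 1.129985 + 0.32·0.046552 = 1.144882
p(1.86) ≈ 1.1449

1.1449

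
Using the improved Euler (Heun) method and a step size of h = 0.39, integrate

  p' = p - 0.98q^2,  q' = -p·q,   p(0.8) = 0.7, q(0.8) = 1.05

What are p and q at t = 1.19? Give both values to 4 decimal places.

Heun on (p,q): k1 = f(t_n, state_n); k2 = f(t_n + h, state_n + h·k1); state_{n+1} = state_n + (h/2)·(k1 + k2).
0.800000: (0.700000, 1.050000)
  k1 = (-0.380450, -0.735000)
  predictor → (0.551624, 0.763350)
  k2 = (-0.019425, -0.421083)
  → (0.622024, 0.824564)
(p(1.19), q(1.19)) ≈ (0.6220, 0.8246)

0.6220, 0.8246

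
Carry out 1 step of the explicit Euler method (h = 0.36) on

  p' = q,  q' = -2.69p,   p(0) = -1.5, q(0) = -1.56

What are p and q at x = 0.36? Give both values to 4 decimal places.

Euler on (p,q): p_{n+1} = p_n + h·p', q_{n+1} = q_n + h·q'.
0.000000: (-1.500000, -1.560000); f=(-1.560000, 4.035000) → (-2.061600, -0.107400)
(p(0.36), q(0.36)) ≈ (-2.0616, -0.1074)

-2.0616, -0.1074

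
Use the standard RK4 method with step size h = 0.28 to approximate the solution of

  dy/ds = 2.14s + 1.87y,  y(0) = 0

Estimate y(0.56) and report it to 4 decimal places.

RK4: k1 = f(s_n, y_n); k2 = f(s_n + h/2, y_n + (h/2)·k1); k3 = f(s_n + h/2, y_n + (h/2)·k2); k4 = f(s_n + h, y_n + h·k3); y_{n+1} = y_n + (h/6)·(k1 + 2k2 + 2k3 + k4).
s=0.000000, y=0.000000:
  k1 = f(0.000000, 0.000000) = 0.000000
  k2 = f(0.140000, 0.000000) = 0.299600
  k3 = f(0.140000, 0.041944) = 0.378035
  k4 = f(0.280000, 0.105850) = 0.797139
  y ← 0.000000 + (0.28/6)·(k1 + 2k2 + 2k3 + k4) = 0.100446
s=0.280000, y=0.100446:
  k1 = f(0.280000, 0.100446) = 0.787034
  k2 = f(0.420000, 0.210631) = 1.292679
  k3 = f(0.420000, 0.281421) = 1.425057
  k4 = f(0.560000, 0.499462) = 2.132393
  y ← 0.100446 + (0.28/6)·(k1 + 2k2 + 2k3 + k4) = 0.490341
y(0.56) ≈ 0.4903

0.4903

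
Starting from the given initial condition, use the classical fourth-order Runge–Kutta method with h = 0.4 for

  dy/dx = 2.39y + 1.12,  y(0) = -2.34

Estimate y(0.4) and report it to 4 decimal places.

-5.3218

RK4: k1 = f(x_n, y_n); k2 = f(x_n + h/2, y_n + (h/2)·k1); k3 = f(x_n + h/2, y_n + (h/2)·k2); k4 = f(x_n + h, y_n + h·k3); y_{n+1} = y_n + (h/6)·(k1 + 2k2 + 2k3 + k4).
x=0.000000, y=-2.340000:
  k1 = f(0.000000, -2.340000) = -4.472600
  k2 = f(0.200000, -3.234520) = -6.610503
  k3 = f(0.200000, -3.662101) = -7.632420
  k4 = f(0.400000, -5.392968) = -11.769194
  y ← -2.340000 + (0.4/6)·(k1 + 2k2 + 2k3 + k4) = -5.321843
y(0.4) ≈ -5.3218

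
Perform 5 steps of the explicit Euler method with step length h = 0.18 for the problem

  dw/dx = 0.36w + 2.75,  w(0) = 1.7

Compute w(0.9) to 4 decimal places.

Euler: w_{n+1} = w_n + h·f(x_n, w_n).
x=0.000000, w=1.700000: f=3.362000 → w ← 1.700000 + 0.18·3.362000 = 2.305160
x=0.180000, w=2.305160: f=3.579858 → w ← 2.305160 + 0.18·3.579858 = 2.949534
x=0.360000, w=2.949534: f=3.811832 → w ← 2.949534 + 0.18·3.811832 = 3.635664
x=0.540000, w=3.635664: f=4.058839 → w ← 3.635664 + 0.18·4.058839 = 4.366255
x=0.720000, w=4.366255: f=4.321852 → w ← 4.366255 + 0.18·4.321852 = 5.144189
w(0.9) ≈ 5.1442

5.1442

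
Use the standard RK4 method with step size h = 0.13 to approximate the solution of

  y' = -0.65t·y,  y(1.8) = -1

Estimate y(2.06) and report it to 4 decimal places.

-0.7217

RK4: k1 = f(t_n, y_n); k2 = f(t_n + h/2, y_n + (h/2)·k1); k3 = f(t_n + h/2, y_n + (h/2)·k2); k4 = f(t_n + h, y_n + h·k3); y_{n+1} = y_n + (h/6)·(k1 + 2k2 + 2k3 + k4).
t=1.800000, y=-1.000000:
  k1 = f(1.800000, -1.000000) = 1.170000
  k2 = f(1.865000, -0.923950) = 1.120058
  k3 = f(1.865000, -0.927196) = 1.123994
  k4 = f(1.930000, -0.853881) = 1.071194
  y ← -1.000000 + (0.13/6)·(k1 + 2k2 + 2k3 + k4) = -0.854199
t=1.930000, y=-0.854199:
  k1 = f(1.930000, -0.854199) = 1.071592
  k2 = f(1.995000, -0.784545) = 1.017359
  k3 = f(1.995000, -0.788070) = 1.021930
  k4 = f(2.060000, -0.721348) = 0.965884
  y ← -0.854199 + (0.13/6)·(k1 + 2k2 + 2k3 + k4) = -0.721684
y(2.06) ≈ -0.7217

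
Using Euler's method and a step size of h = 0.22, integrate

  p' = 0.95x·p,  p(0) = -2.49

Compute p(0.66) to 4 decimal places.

Euler: p_{n+1} = p_n + h·f(x_n, p_n).
x=0.000000, p=-2.490000: f=0.000000 → p ← -2.490000 + 0.22·0.000000 = -2.490000
x=0.220000, p=-2.490000: f=-0.520410 → p ← -2.490000 + 0.22·(-0.520410) = -2.604490
x=0.440000, p=-2.604490: f=-1.088677 → p ← -2.604490 + 0.22·(-1.088677) = -2.843999
p(0.66) ≈ -2.8440

-2.8440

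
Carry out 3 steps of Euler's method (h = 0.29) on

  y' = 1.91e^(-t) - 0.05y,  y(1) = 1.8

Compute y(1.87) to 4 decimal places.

Euler: y_{n+1} = y_n + h·f(t_n, y_n).
t=1.000000, y=1.800000: f=0.612650 → y ← 1.800000 + 0.29·0.612650 = 1.977668
t=1.290000, y=1.977668: f=0.426884 → y ← 1.977668 + 0.29·0.426884 = 2.101465
t=1.580000, y=2.101465: f=0.288339 → y ← 2.101465 + 0.29·0.288339 = 2.185083
y(1.87) ≈ 2.1851

2.1851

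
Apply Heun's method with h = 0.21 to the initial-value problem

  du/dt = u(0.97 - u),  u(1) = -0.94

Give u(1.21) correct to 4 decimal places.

Heun: k1 = f(t_n, u_n); k2 = f(t_n + h, u_n + h·k1); u_{n+1} = u_n + (h/2)·(k1 + k2).
t=1.000000, u=-0.940000:
  k1 = f(1.000000, -0.940000) = -1.795400
  k2 = f(1.210000, -1.317034) = -3.012102
  u ← -0.940000 + (0.21/2)·(-1.795400 + (-3.012102)) = -1.444788
u(1.21) ≈ -1.4448

-1.4448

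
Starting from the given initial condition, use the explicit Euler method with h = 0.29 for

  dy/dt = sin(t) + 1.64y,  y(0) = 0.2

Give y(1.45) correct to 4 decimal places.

Euler: y_{n+1} = y_n + h·f(t_n, y_n).
t=0.000000, y=0.200000: f=0.328000 → y ← 0.200000 + 0.29·0.328000 = 0.295120
t=0.290000, y=0.295120: f=0.769949 → y ← 0.295120 + 0.29·0.769949 = 0.518405
t=0.580000, y=0.518405: f=1.398208 → y ← 0.518405 + 0.29·1.398208 = 0.923886
t=0.870000, y=0.923886: f=2.279501 → y ← 0.923886 + 0.29·2.279501 = 1.584941
t=1.160000, y=1.584941: f=3.516107 → y ← 1.584941 + 0.29·3.516107 = 2.604612
y(1.45) ≈ 2.6046

2.6046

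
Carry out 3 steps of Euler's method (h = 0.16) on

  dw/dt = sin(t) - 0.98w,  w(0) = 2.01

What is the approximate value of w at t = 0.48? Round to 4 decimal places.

1.2768

Euler: w_{n+1} = w_n + h·f(t_n, w_n).
t=0.000000, w=2.010000: f=-1.969800 → w ← 2.010000 + 0.16·(-1.969800) = 1.694832
t=0.160000, w=1.694832: f=-1.501617 → w ← 1.694832 + 0.16·(-1.501617) = 1.454573
t=0.320000, w=1.454573: f=-1.110915 → w ← 1.454573 + 0.16·(-1.110915) = 1.276827
w(0.48) ≈ 1.2768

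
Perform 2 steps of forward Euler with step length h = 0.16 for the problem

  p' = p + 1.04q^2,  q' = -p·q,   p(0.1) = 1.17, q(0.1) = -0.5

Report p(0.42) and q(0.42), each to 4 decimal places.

1.6501, -0.3154

Euler on (p,q): p_{n+1} = p_n + h·p', q_{n+1} = q_n + h·q'.
0.100000: (1.170000, -0.500000); f=(1.430000, 0.585000) → (1.398800, -0.406400)
0.260000: (1.398800, -0.406400); f=(1.570567, 0.568472) → (1.650091, -0.315444)
(p(0.42), q(0.42)) ≈ (1.6501, -0.3154)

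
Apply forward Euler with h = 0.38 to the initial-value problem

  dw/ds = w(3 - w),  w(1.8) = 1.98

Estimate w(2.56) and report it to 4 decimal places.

3.0111

Euler: w_{n+1} = w_n + h·f(s_n, w_n).
s=1.800000, w=1.980000: f=2.019600 → w ← 1.980000 + 0.38·2.019600 = 2.747448
s=2.180000, w=2.747448: f=0.693873 → w ← 2.747448 + 0.38·0.693873 = 3.011120
w(2.56) ≈ 3.0111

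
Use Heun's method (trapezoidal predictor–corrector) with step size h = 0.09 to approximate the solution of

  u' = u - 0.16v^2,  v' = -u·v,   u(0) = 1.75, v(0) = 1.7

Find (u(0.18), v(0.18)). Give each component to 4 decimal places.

2.0269, 1.2147

Heun on (u,v): k1 = f(t_n, state_n); k2 = f(t_n + h, state_n + h·k1); state_{n+1} = state_n + (h/2)·(k1 + k2).
0.000000: (1.750000, 1.700000)
  k1 = (1.287600, -2.975000)
  predictor → (1.865884, 1.432250)
  k2 = (1.537670, -2.672412)
  → (1.877137, 1.445866)
0.090000: (1.877137, 1.445866)
  k1 = (1.542652, -2.714090)
  predictor → (2.015976, 1.201598)
  k2 = (1.784962, -2.422393)
  → (2.026880, 1.214725)
(u(0.18), v(0.18)) ≈ (2.0269, 1.2147)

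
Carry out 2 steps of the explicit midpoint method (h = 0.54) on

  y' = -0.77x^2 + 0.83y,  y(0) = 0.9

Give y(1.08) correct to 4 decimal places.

Midpoint: k1 = f(x_n, y_n); k2 = f(x_n + h/2, y_n + (h/2)·k1); y_{n+1} = y_n + h·k2.
x=0.000000, y=0.900000:
  k1 = f(0.000000, 0.900000) = 0.747000
  k2 = f(0.270000, 1.101690) = 0.858270
  y ← 0.900000 + 0.54·0.858270 = 1.363466
x=0.540000, y=1.363466:
  k1 = f(0.540000, 1.363466) = 0.907144
  k2 = f(0.810000, 1.608395) = 0.829771
  y ← 1.363466 + 0.54·0.829771 = 1.811542
y(1.08) ≈ 1.8115

1.8115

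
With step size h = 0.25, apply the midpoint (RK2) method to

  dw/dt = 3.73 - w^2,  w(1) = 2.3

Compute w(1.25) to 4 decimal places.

Midpoint: k1 = f(t_n, w_n); k2 = f(t_n + h/2, w_n + (h/2)·k1); w_{n+1} = w_n + h·k2.
t=1.000000, w=2.300000:
  k1 = f(1.000000, 2.300000) = -1.560000
  k2 = f(1.125000, 2.105000) = -0.701025
  w ← 2.300000 + 0.25·(-0.701025) = 2.124744
w(1.25) ≈ 2.1247

2.1247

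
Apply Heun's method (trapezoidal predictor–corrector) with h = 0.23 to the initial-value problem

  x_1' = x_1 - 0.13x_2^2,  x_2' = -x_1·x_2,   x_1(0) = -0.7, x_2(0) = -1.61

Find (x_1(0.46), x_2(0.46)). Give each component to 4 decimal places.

Heun on (x_1,x_2): k1 = f(s_n, state_n); k2 = f(s_n + h, state_n + h·k1); state_{n+1} = state_n + (h/2)·(k1 + k2).
0.000000: (-0.700000, -1.610000)
  k1 = (-1.036973, -1.127000)
  predictor → (-0.938504, -1.869210)
  k2 = (-1.392717, -1.754261)
  → (-0.979414, -1.941345)
0.230000: (-0.979414, -1.941345)
  k1 = (-1.469361, -1.901381)
  predictor → (-1.317367, -2.378663)
  k2 = (-2.052912, -3.133572)
  → (-1.384476, -2.520365)
(x_1(0.46), x_2(0.46)) ≈ (-1.3845, -2.5204)

-1.3845, -2.5204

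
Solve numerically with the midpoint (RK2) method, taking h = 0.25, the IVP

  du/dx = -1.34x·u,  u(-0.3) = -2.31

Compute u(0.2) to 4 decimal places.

-2.3901

Midpoint: k1 = f(x_n, u_n); k2 = f(x_n + h/2, u_n + (h/2)·k1); u_{n+1} = u_n + h·k2.
x=-0.300000, u=-2.310000:
  k1 = f(-0.300000, -2.310000) = -0.928620
  k2 = f(-0.175000, -2.426077) = -0.568915
  u ← -2.310000 + 0.25·(-0.568915) = -2.452229
x=-0.050000, u=-2.452229:
  k1 = f(-0.050000, -2.452229) = -0.164299
  k2 = f(0.075000, -2.472766) = 0.248513
  u ← -2.452229 + 0.25·0.248513 = -2.390101
u(0.2) ≈ -2.3901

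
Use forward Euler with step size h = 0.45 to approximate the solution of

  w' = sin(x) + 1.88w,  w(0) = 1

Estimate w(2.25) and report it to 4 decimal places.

25.1180

Euler: w_{n+1} = w_n + h·f(x_n, w_n).
x=0.000000, w=1.000000: f=1.880000 → w ← 1.000000 + 0.45·1.880000 = 1.846000
x=0.450000, w=1.846000: f=3.905446 → w ← 1.846000 + 0.45·3.905446 = 3.603450
x=0.900000, w=3.603450: f=7.557814 → w ← 3.603450 + 0.45·7.557814 = 7.004467
x=1.350000, w=7.004467: f=14.144121 → w ← 7.004467 + 0.45·14.144121 = 13.369321
x=1.800000, w=13.369321: f=26.108171 → w ← 13.369321 + 0.45·26.108171 = 25.117998
w(2.25) ≈ 25.1180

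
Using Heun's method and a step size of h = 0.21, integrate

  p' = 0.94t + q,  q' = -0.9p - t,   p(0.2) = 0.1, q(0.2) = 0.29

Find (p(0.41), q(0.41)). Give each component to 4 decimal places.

0.2147, 0.1976

Heun on (p,q): k1 = f(t_n, state_n); k2 = f(t_n + h, state_n + h·k1); state_{n+1} = state_n + (h/2)·(k1 + k2).
0.200000: (0.100000, 0.290000)
  k1 = (0.478000, -0.290000)
  predictor → (0.200380, 0.229100)
  k2 = (0.614500, -0.590342)
  → (0.214713, 0.197564)
(p(0.41), q(0.41)) ≈ (0.2147, 0.1976)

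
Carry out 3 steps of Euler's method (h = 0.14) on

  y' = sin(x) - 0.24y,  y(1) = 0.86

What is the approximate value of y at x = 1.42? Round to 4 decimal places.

Euler: y_{n+1} = y_n + h·f(x_n, y_n).
x=1.000000, y=0.860000: f=0.635071 → y ← 0.860000 + 0.14·0.635071 = 0.948910
x=1.140000, y=0.948910: f=0.680895 → y ← 0.948910 + 0.14·0.680895 = 1.044235
x=1.280000, y=1.044235: f=0.707399 → y ← 1.044235 + 0.14·0.707399 = 1.143271
y(1.42) ≈ 1.1433

1.1433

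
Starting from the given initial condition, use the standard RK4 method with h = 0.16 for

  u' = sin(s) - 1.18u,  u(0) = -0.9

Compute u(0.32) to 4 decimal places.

RK4: k1 = f(s_n, u_n); k2 = f(s_n + h/2, u_n + (h/2)·k1); k3 = f(s_n + h/2, u_n + (h/2)·k2); k4 = f(s_n + h, u_n + h·k3); u_{n+1} = u_n + (h/6)·(k1 + 2k2 + 2k3 + k4).
s=0.000000, u=-0.900000:
  k1 = f(0.000000, -0.900000) = 1.062000
  k2 = f(0.080000, -0.815040) = 1.041662
  k3 = f(0.080000, -0.816667) = 1.043582
  k4 = f(0.160000, -0.733027) = 1.024290
  u ← -0.900000 + (0.16/6)·(k1 + 2k2 + 2k3 + k4) = -0.733153
s=0.160000, u=-0.733153:
  k1 = f(0.160000, -0.733153) = 1.024438
  k2 = f(0.240000, -0.651198) = 1.006116
  k3 = f(0.240000, -0.652663) = 1.007845
  k4 = f(0.320000, -0.571897) = 0.989405
  u ← -0.733153 + (0.16/6)·(k1 + 2k2 + 2k3 + k4) = -0.572039
u(0.32) ≈ -0.5720

-0.5720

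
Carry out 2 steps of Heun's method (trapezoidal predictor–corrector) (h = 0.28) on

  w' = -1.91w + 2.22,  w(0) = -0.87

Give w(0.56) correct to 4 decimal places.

0.4105

Heun: k1 = f(x_n, w_n); k2 = f(x_n + h, w_n + h·k1); w_{n+1} = w_n + (h/2)·(k1 + k2).
x=0.000000, w=-0.870000:
  k1 = f(0.000000, -0.870000) = 3.881700
  k2 = f(0.280000, 0.216876) = 1.805767
  w ← -0.870000 + (0.28/2)·(3.881700 + 1.805767) = -0.073755
x=0.280000, w=-0.073755:
  k1 = f(0.280000, -0.073755) = 2.360871
  k2 = f(0.560000, 0.587289) = 1.098277
  w ← -0.073755 + (0.28/2)·(2.360871 + 1.098277) = 0.410526
w(0.56) ≈ 0.4105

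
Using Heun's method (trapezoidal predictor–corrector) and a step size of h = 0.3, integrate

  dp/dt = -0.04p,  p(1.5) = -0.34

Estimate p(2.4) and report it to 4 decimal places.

-0.3280

Heun: k1 = f(t_n, p_n); k2 = f(t_n + h, p_n + h·k1); p_{n+1} = p_n + (h/2)·(k1 + k2).
t=1.500000, p=-0.340000:
  k1 = f(1.500000, -0.340000) = 0.013600
  k2 = f(1.800000, -0.335920) = 0.013437
  p ← -0.340000 + (0.3/2)·(0.013600 + 0.013437) = -0.335944
t=1.800000, p=-0.335944:
  k1 = f(1.800000, -0.335944) = 0.013438
  k2 = f(2.100000, -0.331913) = 0.013277
  p ← -0.335944 + (0.3/2)·(0.013438 + 0.013277) = -0.331937
t=2.100000, p=-0.331937:
  k1 = f(2.100000, -0.331937) = 0.013277
  k2 = f(2.400000, -0.327954) = 0.013118
  p ← -0.331937 + (0.3/2)·(0.013277 + 0.013118) = -0.327978
p(2.4) ≈ -0.3280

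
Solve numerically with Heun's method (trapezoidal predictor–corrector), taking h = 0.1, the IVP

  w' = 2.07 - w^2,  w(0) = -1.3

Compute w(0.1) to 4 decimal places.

-1.2571

Heun: k1 = f(t_n, w_n); k2 = f(t_n + h, w_n + h·k1); w_{n+1} = w_n + (h/2)·(k1 + k2).
t=0.000000, w=-1.300000:
  k1 = f(0.000000, -1.300000) = 0.380000
  k2 = f(0.100000, -1.262000) = 0.477356
  w ← -1.300000 + (0.1/2)·(0.380000 + 0.477356) = -1.257132
w(0.1) ≈ -1.2571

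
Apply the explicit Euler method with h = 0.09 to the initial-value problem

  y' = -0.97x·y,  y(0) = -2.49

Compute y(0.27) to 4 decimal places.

-2.4316

Euler: y_{n+1} = y_n + h·f(x_n, y_n).
x=0.000000, y=-2.490000: f=0.000000 → y ← -2.490000 + 0.09·0.000000 = -2.490000
x=0.090000, y=-2.490000: f=0.217377 → y ← -2.490000 + 0.09·0.217377 = -2.470436
x=0.180000, y=-2.470436: f=0.431338 → y ← -2.470436 + 0.09·0.431338 = -2.431616
y(0.27) ≈ -2.4316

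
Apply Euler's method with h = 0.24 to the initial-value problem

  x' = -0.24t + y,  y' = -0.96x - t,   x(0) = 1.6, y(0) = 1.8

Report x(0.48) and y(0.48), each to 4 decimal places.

Euler on (x,y): x_{n+1} = x_n + h·x', y_{n+1} = y_n + h·y'.
0.000000: (1.600000, 1.800000); f=(1.800000, -1.536000) → (2.032000, 1.431360)
0.240000: (2.032000, 1.431360); f=(1.373760, -2.190720) → (2.361702, 0.905587)
(x(0.48), y(0.48)) ≈ (2.3617, 0.9056)

2.3617, 0.9056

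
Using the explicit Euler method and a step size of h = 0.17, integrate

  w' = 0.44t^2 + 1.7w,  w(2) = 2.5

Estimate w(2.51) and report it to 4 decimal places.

Euler: w_{n+1} = w_n + h·f(t_n, w_n).
t=2.000000, w=2.500000: f=6.010000 → w ← 2.500000 + 0.17·6.010000 = 3.521700
t=2.170000, w=3.521700: f=8.058806 → w ← 3.521700 + 0.17·8.058806 = 4.891697
t=2.340000, w=4.891697: f=10.725149 → w ← 4.891697 + 0.17·10.725149 = 6.714972
w(2.51) ≈ 6.7150

6.7150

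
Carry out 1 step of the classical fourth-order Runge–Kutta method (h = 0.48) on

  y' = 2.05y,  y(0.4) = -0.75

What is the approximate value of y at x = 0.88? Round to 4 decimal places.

-1.9995

RK4: k1 = f(x_n, y_n); k2 = f(x_n + h/2, y_n + (h/2)·k1); k3 = f(x_n + h/2, y_n + (h/2)·k2); k4 = f(x_n + h, y_n + h·k3); y_{n+1} = y_n + (h/6)·(k1 + 2k2 + 2k3 + k4).
x=0.400000, y=-0.750000:
  k1 = f(0.400000, -0.750000) = -1.537500
  k2 = f(0.640000, -1.119000) = -2.293950
  k3 = f(0.640000, -1.300548) = -2.666123
  k4 = f(0.880000, -2.029739) = -4.160965
  y ← -0.750000 + (0.48/6)·(k1 + 2k2 + 2k3 + k4) = -1.999489
y(0.88) ≈ -1.9995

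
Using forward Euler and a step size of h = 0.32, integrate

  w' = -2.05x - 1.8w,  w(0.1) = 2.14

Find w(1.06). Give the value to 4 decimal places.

Euler: w_{n+1} = w_n + h·f(x_n, w_n).
x=0.100000, w=2.140000: f=-4.057000 → w ← 2.140000 + 0.32·(-4.057000) = 0.841760
x=0.420000, w=0.841760: f=-2.376168 → w ← 0.841760 + 0.32·(-2.376168) = 0.081386
x=0.740000, w=0.081386: f=-1.663495 → w ← 0.081386 + 0.32·(-1.663495) = -0.450932
w(1.06) ≈ -0.4509

-0.4509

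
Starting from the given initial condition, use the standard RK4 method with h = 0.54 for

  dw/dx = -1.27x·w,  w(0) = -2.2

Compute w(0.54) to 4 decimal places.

-1.8280

RK4: k1 = f(x_n, w_n); k2 = f(x_n + h/2, w_n + (h/2)·k1); k3 = f(x_n + h/2, w_n + (h/2)·k2); k4 = f(x_n + h, w_n + h·k3); w_{n+1} = w_n + (h/6)·(k1 + 2k2 + 2k3 + k4).
x=0.000000, w=-2.200000:
  k1 = f(0.000000, -2.200000) = 0.000000
  k2 = f(0.270000, -2.200000) = 0.754380
  k3 = f(0.270000, -1.996317) = 0.684537
  k4 = f(0.540000, -1.830350) = 1.255254
  w ← -2.200000 + (0.54/6)·(k1 + 2k2 + 2k3 + k4) = -1.828022
w(0.54) ≈ -1.8280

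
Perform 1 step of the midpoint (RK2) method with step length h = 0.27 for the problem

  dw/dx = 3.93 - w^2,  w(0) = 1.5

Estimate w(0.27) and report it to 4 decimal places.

1.7560

Midpoint: k1 = f(x_n, w_n); k2 = f(x_n + h/2, w_n + (h/2)·k1); w_{n+1} = w_n + h·k2.
x=0.000000, w=1.500000:
  k1 = f(0.000000, 1.500000) = 1.680000
  k2 = f(0.135000, 1.726800) = 0.948162
  w ← 1.500000 + 0.27·0.948162 = 1.756004
w(0.27) ≈ 1.7560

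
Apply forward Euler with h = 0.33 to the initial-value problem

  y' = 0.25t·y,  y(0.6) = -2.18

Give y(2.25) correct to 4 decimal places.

-3.5635

Euler: y_{n+1} = y_n + h·f(t_n, y_n).
t=0.600000, y=-2.180000: f=-0.327000 → y ← -2.180000 + 0.33·(-0.327000) = -2.287910
t=0.930000, y=-2.287910: f=-0.531939 → y ← -2.287910 + 0.33·(-0.531939) = -2.463450
t=1.260000, y=-2.463450: f=-0.775987 → y ← -2.463450 + 0.33·(-0.775987) = -2.719526
t=1.590000, y=-2.719526: f=-1.081011 → y ← -2.719526 + 0.33·(-1.081011) = -3.076259
t=1.920000, y=-3.076259: f=-1.476604 → y ← -3.076259 + 0.33·(-1.476604) = -3.563539
y(2.25) ≈ -3.5635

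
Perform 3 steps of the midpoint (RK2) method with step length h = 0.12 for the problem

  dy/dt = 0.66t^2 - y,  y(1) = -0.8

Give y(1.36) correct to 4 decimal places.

Midpoint: k1 = f(t_n, y_n); k2 = f(t_n + h/2, y_n + (h/2)·k1); y_{n+1} = y_n + h·k2.
t=1.000000, y=-0.800000:
  k1 = f(1.000000, -0.800000) = 1.460000
  k2 = f(1.060000, -0.712400) = 1.453976
  y ← -0.800000 + 0.12·1.453976 = -0.625523
t=1.120000, y=-0.625523:
  k1 = f(1.120000, -0.625523) = 1.453427
  k2 = f(1.180000, -0.538317) = 1.457301
  y ← -0.625523 + 0.12·1.457301 = -0.450647
t=1.240000, y=-0.450647:
  k1 = f(1.240000, -0.450647) = 1.465463
  k2 = f(1.300000, -0.362719) = 1.478119
  y ← -0.450647 + 0.12·1.478119 = -0.273272
y(1.36) ≈ -0.2733

-0.2733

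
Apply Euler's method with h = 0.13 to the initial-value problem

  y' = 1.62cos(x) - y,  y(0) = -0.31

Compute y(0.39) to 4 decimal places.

0.3405

Euler: y_{n+1} = y_n + h·f(x_n, y_n).
x=0.000000, y=-0.310000: f=1.930000 → y ← -0.310000 + 0.13·1.930000 = -0.059100
x=0.130000, y=-0.059100: f=1.665430 → y ← -0.059100 + 0.13·1.665430 = 0.157406
x=0.260000, y=0.157406: f=1.408146 → y ← 0.157406 + 0.13·1.408146 = 0.340465
y(0.39) ≈ 0.3405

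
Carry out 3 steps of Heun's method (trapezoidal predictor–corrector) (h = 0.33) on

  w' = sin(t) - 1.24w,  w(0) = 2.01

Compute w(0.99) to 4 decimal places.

0.9284

Heun: k1 = f(t_n, w_n); k2 = f(t_n + h, w_n + h·k1); w_{n+1} = w_n + (h/2)·(k1 + k2).
t=0.000000, w=2.010000:
  k1 = f(0.000000, 2.010000) = -2.492400
  k2 = f(0.330000, 1.187508) = -1.148467
  w ← 2.010000 + (0.33/2)·(-2.492400 + (-1.148467)) = 1.409257
t=0.330000, w=1.409257:
  k1 = f(0.330000, 1.409257) = -1.423436
  k2 = f(0.660000, 0.939523) = -0.551892
  w ← 1.409257 + (0.33/2)·(-1.423436 + (-0.551892)) = 1.083328
t=0.660000, w=1.083328:
  k1 = f(0.660000, 1.083328) = -0.730210
  k2 = f(0.990000, 0.842359) = -0.208499
  w ← 1.083328 + (0.33/2)·(-0.730210 + (-0.208499)) = 0.928441
w(0.99) ≈ 0.9284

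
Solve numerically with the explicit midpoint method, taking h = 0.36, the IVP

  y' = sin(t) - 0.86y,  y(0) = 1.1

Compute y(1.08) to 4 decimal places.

0.8453

Midpoint: k1 = f(t_n, y_n); k2 = f(t_n + h/2, y_n + (h/2)·k1); y_{n+1} = y_n + h·k2.
t=0.000000, y=1.100000:
  k1 = f(0.000000, 1.100000) = -0.946000
  k2 = f(0.180000, 0.929720) = -0.620530
  y ← 1.100000 + 0.36·(-0.620530) = 0.876609
t=0.360000, y=0.876609:
  k1 = f(0.360000, 0.876609) = -0.401610
  k2 = f(0.540000, 0.804320) = -0.177579
  y ← 0.876609 + 0.36·(-0.177579) = 0.812681
t=0.720000, y=0.812681:
  k1 = f(0.720000, 0.812681) = -0.039521
  k2 = f(0.900000, 0.805567) = 0.090539
  y ← 0.812681 + 0.36·0.090539 = 0.845275
y(1.08) ≈ 0.8453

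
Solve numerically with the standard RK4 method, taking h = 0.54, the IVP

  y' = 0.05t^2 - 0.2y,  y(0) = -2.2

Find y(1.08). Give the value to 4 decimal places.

-1.7527

RK4: k1 = f(t_n, y_n); k2 = f(t_n + h/2, y_n + (h/2)·k1); k3 = f(t_n + h/2, y_n + (h/2)·k2); k4 = f(t_n + h, y_n + h·k3); y_{n+1} = y_n + (h/6)·(k1 + 2k2 + 2k3 + k4).
t=0.000000, y=-2.200000:
  k1 = f(0.000000, -2.200000) = 0.440000
  k2 = f(0.270000, -2.081200) = 0.419885
  k3 = f(0.270000, -2.086631) = 0.420971
  k4 = f(0.540000, -1.972676) = 0.409115
  y ← -2.200000 + (0.54/6)·(k1 + 2k2 + 2k3 + k4) = -1.972226
t=0.540000, y=-1.972226:
  k1 = f(0.540000, -1.972226) = 0.409025
  k2 = f(0.810000, -1.861789) = 0.405163
  k3 = f(0.810000, -1.862832) = 0.405371
  k4 = f(1.080000, -1.753325) = 0.408985
  y ← -1.972226 + (0.54/6)·(k1 + 2k2 + 2k3 + k4) = -1.752708
y(1.08) ≈ -1.7527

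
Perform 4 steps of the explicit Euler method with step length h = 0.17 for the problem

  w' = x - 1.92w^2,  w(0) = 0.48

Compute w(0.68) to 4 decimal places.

Euler: w_{n+1} = w_n + h·f(x_n, w_n).
x=0.000000, w=0.480000: f=-0.442368 → w ← 0.480000 + 0.17·(-0.442368) = 0.404797
x=0.170000, w=0.404797: f=-0.144613 → w ← 0.404797 + 0.17·(-0.144613) = 0.380213
x=0.340000, w=0.380213: f=0.062441 → w ← 0.380213 + 0.17·0.062441 = 0.390828
x=0.510000, w=0.390828: f=0.216726 → w ← 0.390828 + 0.17·0.216726 = 0.427672
w(0.68) ≈ 0.4277

0.4277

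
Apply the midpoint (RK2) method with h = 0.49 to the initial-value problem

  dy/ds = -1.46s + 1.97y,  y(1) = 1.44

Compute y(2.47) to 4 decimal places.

Midpoint: k1 = f(s_n, y_n); k2 = f(s_n + h/2, y_n + (h/2)·k1); y_{n+1} = y_n + h·k2.
s=1.000000, y=1.440000:
  k1 = f(1.000000, 1.440000) = 1.376800
  k2 = f(1.245000, 1.777316) = 1.683613
  y ← 1.440000 + 0.49·1.683613 = 2.264970
s=1.490000, y=2.264970:
  k1 = f(1.490000, 2.264970) = 2.286591
  k2 = f(1.735000, 2.825185) = 3.032514
  y ← 2.264970 + 0.49·3.032514 = 3.750902
s=1.980000, y=3.750902:
  k1 = f(1.980000, 3.750902) = 4.498477
  k2 = f(2.225000, 4.853029) = 6.311967
  y ← 3.750902 + 0.49·6.311967 = 6.843766
y(2.47) ≈ 6.8438

6.8438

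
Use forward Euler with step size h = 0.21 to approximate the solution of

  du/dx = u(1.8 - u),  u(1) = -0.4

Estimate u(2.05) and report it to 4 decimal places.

-4.2437

Euler: u_{n+1} = u_n + h·f(x_n, u_n).
x=1.000000, u=-0.400000: f=-0.880000 → u ← -0.400000 + 0.21·(-0.880000) = -0.584800
x=1.210000, u=-0.584800: f=-1.394631 → u ← -0.584800 + 0.21·(-1.394631) = -0.877673
x=1.420000, u=-0.877673: f=-2.350120 → u ← -0.877673 + 0.21·(-2.350120) = -1.371198
x=1.630000, u=-1.371198: f=-4.348339 → u ← -1.371198 + 0.21·(-4.348339) = -2.284349
x=1.840000, u=-2.284349: f=-9.330077 → u ← -2.284349 + 0.21·(-9.330077) = -4.243665
u(2.05) ≈ -4.2437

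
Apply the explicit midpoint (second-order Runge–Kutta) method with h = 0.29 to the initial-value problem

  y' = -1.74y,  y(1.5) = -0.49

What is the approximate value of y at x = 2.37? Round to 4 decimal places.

-0.1183

Midpoint: k1 = f(x_n, y_n); k2 = f(x_n + h/2, y_n + (h/2)·k1); y_{n+1} = y_n + h·k2.
x=1.500000, y=-0.490000:
  k1 = f(1.500000, -0.490000) = 0.852600
  k2 = f(1.645000, -0.366373) = 0.637489
  y ← -0.490000 + 0.29·0.637489 = -0.305128
x=1.790000, y=-0.305128:
  k1 = f(1.790000, -0.305128) = 0.530923
  k2 = f(1.935000, -0.228144) = 0.396971
  y ← -0.305128 + 0.29·0.396971 = -0.190007
x=2.080000, y=-0.190007:
  k1 = f(2.080000, -0.190007) = 0.330611
  k2 = f(2.225000, -0.142068) = 0.247198
  y ← -0.190007 + 0.29·0.247198 = -0.118319
y(2.37) ≈ -0.1183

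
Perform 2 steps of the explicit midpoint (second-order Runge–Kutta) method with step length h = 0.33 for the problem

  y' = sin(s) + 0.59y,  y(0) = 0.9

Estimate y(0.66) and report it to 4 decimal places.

1.5586

Midpoint: k1 = f(s_n, y_n); k2 = f(s_n + h/2, y_n + (h/2)·k1); y_{n+1} = y_n + h·k2.
s=0.000000, y=0.900000:
  k1 = f(0.000000, 0.900000) = 0.531000
  k2 = f(0.165000, 0.987615) = 0.746945
  y ← 0.900000 + 0.33·0.746945 = 1.146492
s=0.330000, y=1.146492:
  k1 = f(0.330000, 1.146492) = 1.000473
  k2 = f(0.495000, 1.311570) = 1.248858
  y ← 1.146492 + 0.33·1.248858 = 1.558615
y(0.66) ≈ 1.5586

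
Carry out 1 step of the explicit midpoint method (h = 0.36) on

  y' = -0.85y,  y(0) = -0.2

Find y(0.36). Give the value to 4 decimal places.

Midpoint: k1 = f(t_n, y_n); k2 = f(t_n + h/2, y_n + (h/2)·k1); y_{n+1} = y_n + h·k2.
t=0.000000, y=-0.200000:
  k1 = f(0.000000, -0.200000) = 0.170000
  k2 = f(0.180000, -0.169400) = 0.143990
  y ← -0.200000 + 0.36·0.143990 = -0.148164
y(0.36) ≈ -0.1482

-0.1482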